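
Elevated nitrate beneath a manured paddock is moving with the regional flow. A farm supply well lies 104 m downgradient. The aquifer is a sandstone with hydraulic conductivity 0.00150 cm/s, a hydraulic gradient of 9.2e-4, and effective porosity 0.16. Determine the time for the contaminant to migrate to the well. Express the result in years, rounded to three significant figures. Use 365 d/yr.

38.2 years

K = 0.00150 cm/s × 864 = 1.296 m/d
q = Ki = 1.296 × 9.2e-4 = 0.001192 m/d
Seepage velocity v = q / n = 0.001192 / 0.16 = 0.007452 m/d
t = L / v = 104 / 0.007452 = 13960 d
   = 13960 / 365 = 38.2 yr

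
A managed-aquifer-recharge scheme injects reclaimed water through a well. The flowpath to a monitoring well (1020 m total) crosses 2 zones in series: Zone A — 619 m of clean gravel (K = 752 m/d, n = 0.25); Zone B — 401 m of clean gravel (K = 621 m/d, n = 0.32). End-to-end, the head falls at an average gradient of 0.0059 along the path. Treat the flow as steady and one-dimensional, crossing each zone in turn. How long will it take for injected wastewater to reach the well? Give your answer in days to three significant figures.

For zones in series the flux q is common to all zones; the equivalent conductivity is the harmonic (thickness-weighted) mean, K_eq = L_total / Σ(L_j/K_j).
Σ(L/K) = 619/752 + 401/621 = 0.8231 + 0.6457 = 1.469 d
K_eq = L_total / Σ(L/K) = 1020 / 1.469 = 694.4 m/d
q = K_eq · i = 694.4 × 0.0059 = 4.097 m/d (same in every zone)
Zone A: v = q/n = 4.097/0.25 = 16.39 m/d → t_A = 619/16.39 = 37.77 d
Zone B: v = q/n = 4.097/0.32 = 12.80 m/d → t_B = 401/12.80 = 31.32 d
Total t = 37.77 + 31.32 = 69.09 d

69.1 days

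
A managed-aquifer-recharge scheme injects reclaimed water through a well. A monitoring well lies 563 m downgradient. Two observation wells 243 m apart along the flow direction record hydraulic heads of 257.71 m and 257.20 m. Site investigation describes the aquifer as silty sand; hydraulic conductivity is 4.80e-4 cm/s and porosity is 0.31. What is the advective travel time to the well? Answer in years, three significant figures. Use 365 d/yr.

549 years

Hydraulic gradient i = (257.71 − 257.20) / 243 = 0.51 / 243 = 0.002099
K = 4.80e-4 cm/s × 864 = 0.4147 m/d
Darcy flux q = K·i = 0.4147 × 0.002099 = 8.704e-4 m/d
v = Ki/n = 0.4147·0.002099/0.31 = 0.002808 m/d
t = L / v = 563 / 0.002808 = 200500 d
   = 200500 / 365 = 549 yr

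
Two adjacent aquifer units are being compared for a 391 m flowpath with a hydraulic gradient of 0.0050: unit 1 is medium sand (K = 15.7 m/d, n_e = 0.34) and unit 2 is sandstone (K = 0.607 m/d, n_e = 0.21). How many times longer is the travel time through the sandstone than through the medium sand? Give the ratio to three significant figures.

Unit 1 (medium sand): v = 15.7×0.0050/0.34 = 0.2309 m/d, t = 391/0.2309 = 1694 d
Unit 2 (sandstone): v = 0.607×0.0050/0.21 = 0.01445 m/d, t = 391/0.01445 = 27050 d
t(sandstone) / t(medium sand) = 27050/1694 = 16.0

16.0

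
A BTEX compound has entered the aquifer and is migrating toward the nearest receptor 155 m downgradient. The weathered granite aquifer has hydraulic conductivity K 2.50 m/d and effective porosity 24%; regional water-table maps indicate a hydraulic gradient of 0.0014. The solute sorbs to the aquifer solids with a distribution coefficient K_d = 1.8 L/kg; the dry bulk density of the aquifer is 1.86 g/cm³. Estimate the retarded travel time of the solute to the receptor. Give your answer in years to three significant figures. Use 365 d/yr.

435 years

Specific discharge q = 2.50 × 0.0014 = 0.003500 m/d
Average linear velocity = 0.003500 / 0.24 = 0.01458 m/d
Retardation R = 1 + ρ_b·K_d/n = 1 + 1.86×1.8/0.24 = 14.95
Contaminant velocity v_c = v/R = 0.01458/14.95 = 9.755e-4 m/d
t = L/v_c = 155/9.755e-4 = 158900 d
   = 158900/365 = 435 yr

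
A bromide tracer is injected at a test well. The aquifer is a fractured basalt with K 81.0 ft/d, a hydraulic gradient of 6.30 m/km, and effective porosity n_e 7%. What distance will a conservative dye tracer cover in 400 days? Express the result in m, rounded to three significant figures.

K = 81.0 ft/d × 0.3048 = 24.69 m/d
Darcy flux q = K·i = 24.69 × 0.0063 = 0.1555 m/d
Seepage velocity v = q / n = 0.1555 / 0.07 = 2.222 m/d
L = v × T = 2.222 × 400 = 888.8 m

889 m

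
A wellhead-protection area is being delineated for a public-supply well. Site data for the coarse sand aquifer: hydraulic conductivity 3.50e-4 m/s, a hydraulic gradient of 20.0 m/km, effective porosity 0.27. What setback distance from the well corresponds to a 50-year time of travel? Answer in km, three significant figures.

K = 3.50e-4 m/s × 86400 s/d = 30.24 m/d
Specific discharge q = 30.24 × 0.020 = 0.6048 m/d
Seepage velocity v = q / n = 0.6048 / 0.27 = 2.240 m/d
T = 50 yr × 365 = 18250 d
L = v × T = 2.240 × 18250 = 40880 m
   = 40.9 km

40.9 km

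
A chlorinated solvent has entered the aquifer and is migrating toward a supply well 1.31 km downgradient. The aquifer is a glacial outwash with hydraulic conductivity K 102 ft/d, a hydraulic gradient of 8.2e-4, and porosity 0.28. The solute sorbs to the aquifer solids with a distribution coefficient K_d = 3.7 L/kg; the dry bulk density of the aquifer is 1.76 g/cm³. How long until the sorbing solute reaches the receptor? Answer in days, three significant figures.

K = 102 ft/d × 0.3048 = 31.09 m/d
q = Ki = 31.09 × 8.2e-4 = 0.02549 m/d
Seepage velocity v = q / n = 0.02549 / 0.28 = 0.09105 m/d
Retardation R = 1 + ρ_b·K_d/n = 1 + 1.76×3.7/0.28 = 24.26
Contaminant velocity v_c = v/R = 0.09105/24.26 = 0.003753 m/d
L = 1.31 km = 1310 m
t = L/v_c = 1310/0.003753 = 349000 d

349000 days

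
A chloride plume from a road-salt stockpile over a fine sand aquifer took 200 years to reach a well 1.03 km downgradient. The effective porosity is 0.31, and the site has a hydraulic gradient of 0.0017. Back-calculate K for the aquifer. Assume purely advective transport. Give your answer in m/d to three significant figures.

2.57 m/d

t = 200 years = 73000 d
L = 1.03 km = 1030 m
v = L / t = 1030 / 73000 = 0.01411 m/d
K = v · n / i = 0.01411 × 0.31 / 0.0017 = 2.57 m/d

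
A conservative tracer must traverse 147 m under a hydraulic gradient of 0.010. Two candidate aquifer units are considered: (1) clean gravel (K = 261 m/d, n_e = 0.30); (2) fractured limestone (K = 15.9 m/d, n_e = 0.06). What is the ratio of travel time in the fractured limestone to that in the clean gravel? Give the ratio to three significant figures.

Unit 1 (clean gravel): v = 261×0.010/0.30 = 8.700 m/d, t = 147/8.700 = 16.90 d
Unit 2 (fractured limestone): v = 15.9×0.010/0.06 = 2.650 m/d, t = 147/2.650 = 55.47 d
t(fractured limestone) / t(clean gravel) = 55.47/16.90 = 3.28

3.28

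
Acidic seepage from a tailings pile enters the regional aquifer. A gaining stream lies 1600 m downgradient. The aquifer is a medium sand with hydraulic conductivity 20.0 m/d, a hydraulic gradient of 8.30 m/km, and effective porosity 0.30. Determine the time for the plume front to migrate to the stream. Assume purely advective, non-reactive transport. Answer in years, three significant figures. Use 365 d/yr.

7.92 years

Darcy flux q = K·i = 20.0 × 0.0083 = 0.1660 m/d
Seepage velocity v = q / n = 0.1660 / 0.30 = 0.5533 m/d
t = L / v = 1600 / 0.5533 = 2892 d
   = 2892 / 365 = 7.92 yr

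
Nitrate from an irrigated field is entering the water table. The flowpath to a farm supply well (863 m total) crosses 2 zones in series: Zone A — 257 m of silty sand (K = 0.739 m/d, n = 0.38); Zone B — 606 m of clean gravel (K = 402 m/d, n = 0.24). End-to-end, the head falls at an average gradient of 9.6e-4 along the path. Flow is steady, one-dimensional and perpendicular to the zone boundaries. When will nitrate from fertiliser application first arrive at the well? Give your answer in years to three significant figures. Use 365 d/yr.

For zones in series the flux q is common to all zones; the equivalent conductivity is the harmonic (thickness-weighted) mean, K_eq = L_total / Σ(L_j/K_j).
Σ(L/K) = 257/0.739 + 606/402 = 347.8 + 1.507 = 349.3 d
K_eq = L_total / Σ(L/K) = 863 / 349.3 = 2.471 m/d
q = K_eq · i = 2.471 × 9.6e-4 = 0.002372 m/d (same in every zone)
Zone A: v = q/n = 0.002372/0.38 = 0.006242 m/d → t_A = 257/0.006242 = 41170 d
Zone B: v = q/n = 0.002372/0.24 = 0.009883 m/d → t_B = 606/0.009883 = 61320 d
Total t = 41170 + 61320 = 102500 d
   = 102500 / 365 = 281 yr

281 years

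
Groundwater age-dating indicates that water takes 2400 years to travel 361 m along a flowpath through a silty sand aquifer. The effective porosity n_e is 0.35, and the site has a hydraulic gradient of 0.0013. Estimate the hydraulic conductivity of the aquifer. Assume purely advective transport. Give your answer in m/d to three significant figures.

0.111 m/d

t = 2400 years = 876000 d
v = L / t = 361 / 876000 = 4.121e-4 m/d
K = v · n / i = 4.121e-4 × 0.35 / 0.0013 = 0.111 m/d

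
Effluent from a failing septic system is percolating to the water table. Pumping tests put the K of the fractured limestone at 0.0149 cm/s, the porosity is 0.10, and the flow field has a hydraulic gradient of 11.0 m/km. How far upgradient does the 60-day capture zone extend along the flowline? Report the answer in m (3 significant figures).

85.0 m

K = 0.0149 cm/s × 864 = 12.87 m/d
Specific discharge q = 12.87 × 0.011 = 0.1416 m/d
Average linear velocity = 0.1416 / 0.10 = 1.416 m/d
L = v × T = 1.416 × 60 = 84.97 m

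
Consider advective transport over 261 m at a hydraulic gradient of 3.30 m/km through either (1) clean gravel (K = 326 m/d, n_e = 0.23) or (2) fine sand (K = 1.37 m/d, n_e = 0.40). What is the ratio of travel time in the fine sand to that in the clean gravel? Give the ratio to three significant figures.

414

Unit 1 (clean gravel): v = 326×0.0033/0.23 = 4.677 m/d, t = 261/4.677 = 55.80 d
Unit 2 (fine sand): v = 1.37×0.0033/0.40 = 0.01130 m/d, t = 261/0.01130 = 23090 d
t(fine sand) / t(clean gravel) = 23090/55.80 = 414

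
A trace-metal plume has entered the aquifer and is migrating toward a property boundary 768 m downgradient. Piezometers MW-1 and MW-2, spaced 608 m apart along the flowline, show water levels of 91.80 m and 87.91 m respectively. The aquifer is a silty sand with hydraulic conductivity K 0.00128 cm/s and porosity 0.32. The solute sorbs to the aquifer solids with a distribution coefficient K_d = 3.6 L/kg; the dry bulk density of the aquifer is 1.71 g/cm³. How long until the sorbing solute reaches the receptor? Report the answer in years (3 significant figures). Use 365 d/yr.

1930 years

Hydraulic gradient i = (91.80 − 87.91) / 608 = 3.89 / 608 = 0.006398
K = 0.00128 cm/s × 864 = 1.106 m/d
Darcy flux q = K·i = 1.106 × 0.006398 = 0.007076 m/d
v_s = q/n_e = 0.007076/0.32 = 0.02211 m/d
Retardation R = 1 + ρ_b·K_d/n = 1 + 1.71×3.6/0.32 = 20.24
Contaminant velocity v_c = v/R = 0.02211/20.24 = 0.001093 m/d
t = L/v_c = 768/0.001093 = 702900 d
   = 702900/365 = 1930 yr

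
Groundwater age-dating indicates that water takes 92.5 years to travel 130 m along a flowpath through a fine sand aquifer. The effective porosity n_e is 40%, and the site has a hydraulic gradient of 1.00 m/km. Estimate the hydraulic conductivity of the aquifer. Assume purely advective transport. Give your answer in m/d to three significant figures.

t = 92.5 years = 33760 d
v = L / t = 130 / 33760 = 0.003850 m/d
K = v · n / i = 0.003850 × 0.40 / 0.0010 = 1.54 m/d

1.54 m/d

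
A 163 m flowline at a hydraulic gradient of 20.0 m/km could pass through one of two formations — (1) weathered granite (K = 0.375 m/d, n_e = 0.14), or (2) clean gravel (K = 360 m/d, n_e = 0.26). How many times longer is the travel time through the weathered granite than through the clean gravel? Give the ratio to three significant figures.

517

Unit 1 (weathered granite): v = 0.375×0.020/0.14 = 0.05357 m/d, t = 163/0.05357 = 3043 d
Unit 2 (clean gravel): v = 360×0.020/0.26 = 27.69 m/d, t = 163/27.69 = 5.886 d
t(weathered granite) / t(clean gravel) = 3043/5.886 = 517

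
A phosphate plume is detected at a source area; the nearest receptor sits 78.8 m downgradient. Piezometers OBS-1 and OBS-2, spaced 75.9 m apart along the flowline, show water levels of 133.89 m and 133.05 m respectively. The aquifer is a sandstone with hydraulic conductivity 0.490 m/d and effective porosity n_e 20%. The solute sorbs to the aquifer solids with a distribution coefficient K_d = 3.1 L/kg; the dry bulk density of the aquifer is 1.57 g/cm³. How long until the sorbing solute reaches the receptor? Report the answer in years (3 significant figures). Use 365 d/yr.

202 years

Hydraulic gradient i = (133.89 − 133.05) / 75.9 = 0.84 / 75.9 = 0.01107
Specific discharge q = 0.490 × 0.01107 = 0.005423 m/d
Seepage velocity v = q / n = 0.005423 / 0.20 = 0.02711 m/d
Retardation R = 1 + ρ_b·K_d/n = 1 + 1.57×3.1/0.20 = 25.33
Contaminant velocity v_c = v/R = 0.02711/25.33 = 0.001070 m/d
t = L/v_c = 78.8/0.001070 = 73630 d
   = 73630/365 = 202 yr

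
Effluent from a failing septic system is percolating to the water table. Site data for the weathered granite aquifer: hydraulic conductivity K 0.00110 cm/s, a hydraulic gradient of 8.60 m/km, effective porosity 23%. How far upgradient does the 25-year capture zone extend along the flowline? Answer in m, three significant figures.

K = 0.00110 cm/s × 864 = 0.9504 m/d
Darcy flux q = K·i = 0.9504 × 0.0086 = 0.008173 m/d
Seepage velocity v = q / n = 0.008173 / 0.23 = 0.03554 m/d
T = 25 yr × 365 = 9125 d
L = v × T = 0.03554 × 9125 = 324.3 m

324 m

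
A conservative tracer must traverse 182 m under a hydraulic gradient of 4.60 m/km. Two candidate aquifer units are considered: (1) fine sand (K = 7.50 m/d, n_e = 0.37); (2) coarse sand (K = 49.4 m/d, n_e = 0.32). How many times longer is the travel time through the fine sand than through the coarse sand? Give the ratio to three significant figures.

Unit 1 (fine sand): v = 7.50×0.0046/0.37 = 0.09324 m/d, t = 182/0.09324 = 1952 d
Unit 2 (coarse sand): v = 49.4×0.0046/0.32 = 0.7101 m/d, t = 182/0.7101 = 256.3 d
t(fine sand) / t(coarse sand) = 1952/256.3 = 7.62

7.62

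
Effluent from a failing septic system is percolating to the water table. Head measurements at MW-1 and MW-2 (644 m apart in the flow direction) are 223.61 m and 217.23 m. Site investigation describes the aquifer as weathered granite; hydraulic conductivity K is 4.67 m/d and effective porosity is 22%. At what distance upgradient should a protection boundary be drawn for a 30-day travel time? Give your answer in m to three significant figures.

Hydraulic gradient i = (223.61 − 217.23) / 644 = 6.38 / 644 = 0.009907
q = Ki = 4.67 × 0.009907 = 0.04626 m/d
Seepage velocity v = q / n = 0.04626 / 0.22 = 0.2103 m/d
L = v × T = 0.2103 × 30 = 6.309 m

6.31 m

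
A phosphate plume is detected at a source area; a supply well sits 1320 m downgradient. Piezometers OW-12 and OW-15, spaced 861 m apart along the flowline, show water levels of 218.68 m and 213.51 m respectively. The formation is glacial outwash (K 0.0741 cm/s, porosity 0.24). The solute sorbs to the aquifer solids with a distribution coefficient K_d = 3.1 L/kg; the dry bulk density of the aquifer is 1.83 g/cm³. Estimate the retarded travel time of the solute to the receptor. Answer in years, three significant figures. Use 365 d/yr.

55.6 years

Hydraulic gradient i = (218.68 − 213.51) / 861 = 5.17 / 861 = 0.006005
K = 0.0741 cm/s × 864 = 64.02 m/d
q = Ki = 64.02 × 0.006005 = 0.3844 m/d
v_s = q/n_e = 0.3844/0.24 = 1.602 m/d
Retardation R = 1 + ρ_b·K_d/n = 1 + 1.83×3.1/0.24 = 24.64
Contaminant velocity v_c = v/R = 1.602/24.64 = 0.06501 m/d
t = L/v_c = 1320/0.06501 = 20300 d
   = 20300/365 = 55.6 yr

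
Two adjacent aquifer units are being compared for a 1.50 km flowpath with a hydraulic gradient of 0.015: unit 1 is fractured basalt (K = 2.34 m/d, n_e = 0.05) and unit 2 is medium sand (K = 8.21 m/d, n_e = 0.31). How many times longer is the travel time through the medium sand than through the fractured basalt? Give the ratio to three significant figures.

1.77

Unit 1 (fractured basalt): v = 2.34×0.015/0.05 = 0.7020 m/d, t = 1500/0.7020 = 2137 d
Unit 2 (medium sand): v = 8.21×0.015/0.31 = 0.3973 m/d, t = 1500/0.3973 = 3776 d
t(medium sand) / t(fractured basalt) = 3776/2137 = 1.77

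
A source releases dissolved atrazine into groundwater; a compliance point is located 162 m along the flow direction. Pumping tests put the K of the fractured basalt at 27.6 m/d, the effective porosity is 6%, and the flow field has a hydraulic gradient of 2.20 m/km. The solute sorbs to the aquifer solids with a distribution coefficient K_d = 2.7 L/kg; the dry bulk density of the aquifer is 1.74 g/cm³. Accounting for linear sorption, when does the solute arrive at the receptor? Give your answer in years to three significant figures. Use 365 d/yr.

34.8 years

Specific discharge q = 27.6 × 0.0022 = 0.06072 m/d
Average linear velocity = 0.06072 / 0.06 = 1.012 m/d
Retardation R = 1 + ρ_b·K_d/n = 1 + 1.74×2.7/0.06 = 79.30
Contaminant velocity v_c = v/R = 1.012/79.30 = 0.01276 m/d
t = L/v_c = 162/0.01276 = 12690 d
   = 12690/365 = 34.8 yr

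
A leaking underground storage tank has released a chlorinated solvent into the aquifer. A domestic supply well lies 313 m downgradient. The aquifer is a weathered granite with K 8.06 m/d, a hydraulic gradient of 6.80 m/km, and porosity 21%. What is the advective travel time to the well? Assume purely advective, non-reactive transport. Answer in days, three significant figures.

1200 days

q = Ki = 8.06 × 0.0068 = 0.05481 m/d
Average linear velocity = 0.05481 / 0.21 = 0.2610 m/d
t = L / v = 313 / 0.2610 = 1199 d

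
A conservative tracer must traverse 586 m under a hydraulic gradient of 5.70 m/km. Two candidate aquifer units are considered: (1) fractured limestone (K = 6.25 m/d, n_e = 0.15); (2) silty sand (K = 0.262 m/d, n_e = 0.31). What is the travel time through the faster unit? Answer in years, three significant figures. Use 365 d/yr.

6.76 years

Unit 1 (fractured limestone): v = 6.25×0.0057/0.15 = 0.2375 m/d, t = 586/0.2375 = 2467 d
Unit 2 (silty sand): v = 0.262×0.0057/0.31 = 0.004817 m/d, t = 586/0.004817 = 121600 d
Faster: 2467 d / 365 = 6.76 yr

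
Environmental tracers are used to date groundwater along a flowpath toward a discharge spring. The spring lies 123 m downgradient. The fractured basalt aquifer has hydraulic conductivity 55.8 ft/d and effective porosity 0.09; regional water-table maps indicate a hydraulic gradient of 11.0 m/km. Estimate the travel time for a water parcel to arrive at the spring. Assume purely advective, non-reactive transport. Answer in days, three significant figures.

59.2 days

K = 55.8 ft/d × 0.3048 = 17.01 m/d
q = Ki = 17.01 × 0.011 = 0.1871 m/d
v = Ki/n = 17.01·0.011/0.09 = 2.079 m/d
t = L / v = 123 / 2.079 = 59.17 d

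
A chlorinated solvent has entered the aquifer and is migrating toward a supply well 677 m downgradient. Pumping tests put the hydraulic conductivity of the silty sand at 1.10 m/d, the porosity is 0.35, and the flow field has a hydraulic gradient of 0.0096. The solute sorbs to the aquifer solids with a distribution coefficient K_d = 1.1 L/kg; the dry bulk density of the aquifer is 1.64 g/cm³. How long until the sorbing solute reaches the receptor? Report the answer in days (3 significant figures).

q = Ki = 1.10 × 0.0096 = 0.01056 m/d
Seepage velocity v = q / n = 0.01056 / 0.35 = 0.03017 m/d
Retardation R = 1 + ρ_b·K_d/n = 1 + 1.64×1.1/0.35 = 6.154
Contaminant velocity v_c = v/R = 0.03017/6.154 = 0.004903 m/d
t = L/v_c = 677/0.004903 = 138100 d

138000 days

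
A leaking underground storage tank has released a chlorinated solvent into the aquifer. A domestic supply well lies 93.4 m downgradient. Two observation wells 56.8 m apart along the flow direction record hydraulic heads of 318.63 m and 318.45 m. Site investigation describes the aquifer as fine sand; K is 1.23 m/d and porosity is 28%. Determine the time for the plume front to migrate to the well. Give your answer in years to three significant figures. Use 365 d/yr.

Hydraulic gradient i = (318.63 − 318.45) / 56.8 = 0.18 / 56.8 = 0.003169
Darcy flux q = K·i = 1.23 × 0.003169 = 0.003898 m/d
Average linear velocity = 0.003898 / 0.28 = 0.01392 m/d
t = L / v = 93.4 / 0.01392 = 6709 d
   = 6709 / 365 = 18.4 yr

18.4 years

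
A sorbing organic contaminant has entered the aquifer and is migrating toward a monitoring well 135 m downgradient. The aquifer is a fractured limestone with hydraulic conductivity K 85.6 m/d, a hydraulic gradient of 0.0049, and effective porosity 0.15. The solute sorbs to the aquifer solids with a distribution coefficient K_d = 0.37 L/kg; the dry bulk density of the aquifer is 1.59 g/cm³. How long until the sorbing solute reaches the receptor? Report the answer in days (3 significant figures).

q = Ki = 85.6 × 0.0049 = 0.4194 m/d
v_s = q/n_e = 0.4194/0.15 = 2.796 m/d
Retardation R = 1 + ρ_b·K_d/n = 1 + 1.59×0.37/0.15 = 4.922
Contaminant velocity v_c = v/R = 2.796/4.922 = 0.5681 m/d
t = L/v_c = 135/0.5681 = 237.6 d

238 days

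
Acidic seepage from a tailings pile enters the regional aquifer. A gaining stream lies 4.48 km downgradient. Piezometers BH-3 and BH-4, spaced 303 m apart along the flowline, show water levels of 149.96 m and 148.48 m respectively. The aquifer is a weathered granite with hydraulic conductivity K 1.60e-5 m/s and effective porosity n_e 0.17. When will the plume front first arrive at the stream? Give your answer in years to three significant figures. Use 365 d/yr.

309 years

Hydraulic gradient i = (149.96 − 148.48) / 303 = 1.48 / 303 = 0.004884
K = 1.60e-5 m/s × 86400 s/d = 1.382 m/d
Specific discharge q = 1.382 × 0.004884 = 0.006752 m/d
Seepage velocity v = q / n = 0.006752 / 0.17 = 0.03972 m/d
L = 4.48 km = 4480 m
t = L / v = 4480 / 0.03972 = 112800 d
   = 112800 / 365 = 309 yr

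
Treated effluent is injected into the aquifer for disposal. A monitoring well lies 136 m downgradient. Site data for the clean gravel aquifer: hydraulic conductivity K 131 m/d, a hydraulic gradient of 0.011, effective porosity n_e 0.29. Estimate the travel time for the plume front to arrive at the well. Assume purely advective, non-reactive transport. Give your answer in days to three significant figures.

27.4 days

Specific discharge q = 131 × 0.011 = 1.441 m/d
Seepage velocity v = q / n = 1.441 / 0.29 = 4.969 m/d
t = L / v = 136 / 4.969 = 27.37 d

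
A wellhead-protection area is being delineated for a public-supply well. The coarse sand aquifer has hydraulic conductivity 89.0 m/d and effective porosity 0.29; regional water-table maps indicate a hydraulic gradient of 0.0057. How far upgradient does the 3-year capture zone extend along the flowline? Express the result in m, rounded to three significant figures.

1920 m

q = Ki = 89.0 × 0.0057 = 0.5073 m/d
Average linear velocity = 0.5073 / 0.29 = 1.749 m/d
T = 3 yr × 365 = 1095 d
L = v × T = 1.749 × 1095 = 1915 m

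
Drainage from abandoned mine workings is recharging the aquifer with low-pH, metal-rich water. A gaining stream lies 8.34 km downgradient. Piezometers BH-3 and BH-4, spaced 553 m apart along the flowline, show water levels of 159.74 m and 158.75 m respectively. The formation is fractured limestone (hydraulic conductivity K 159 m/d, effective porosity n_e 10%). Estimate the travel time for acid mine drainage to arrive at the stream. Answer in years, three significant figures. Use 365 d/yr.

8.03 years

Hydraulic gradient i = (159.74 − 158.75) / 553 = 0.99 / 553 = 0.001790
Darcy flux q = K·i = 159 × 0.001790 = 0.2846 m/d
v_s = q/n_e = 0.2846/0.10 = 2.846 m/d
L = 8.34 km = 8340 m
t = L / v = 8340 / 2.846 = 2930 d
   = 2930 / 365 = 8.03 yr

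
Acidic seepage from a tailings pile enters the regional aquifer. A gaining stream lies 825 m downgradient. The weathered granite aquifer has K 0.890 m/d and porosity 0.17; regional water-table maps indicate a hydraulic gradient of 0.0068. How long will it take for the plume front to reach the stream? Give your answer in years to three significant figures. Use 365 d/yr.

63.5 years

Specific discharge q = 0.890 × 0.0068 = 0.006052 m/d
Seepage velocity v = q / n = 0.006052 / 0.17 = 0.03560 m/d
t = L / v = 825 / 0.03560 = 23170 d
   = 23170 / 365 = 63.5 yr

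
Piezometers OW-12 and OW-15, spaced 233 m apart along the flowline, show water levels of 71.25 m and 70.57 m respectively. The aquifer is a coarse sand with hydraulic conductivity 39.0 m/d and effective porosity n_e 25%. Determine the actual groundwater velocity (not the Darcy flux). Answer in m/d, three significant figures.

Hydraulic gradient i = (71.25 − 70.57) / 233 = 0.68 / 233 = 0.002918
Darcy flux q = K·i = 39.0 × 0.002918 = 0.1138 m/d
Seepage velocity v = q / n = 0.1138 / 0.25 = 0.4553 m/d

0.455 m/d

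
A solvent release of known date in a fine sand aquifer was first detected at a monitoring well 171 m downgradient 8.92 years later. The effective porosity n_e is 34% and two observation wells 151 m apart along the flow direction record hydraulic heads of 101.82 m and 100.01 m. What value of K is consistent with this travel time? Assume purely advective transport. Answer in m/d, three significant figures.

Hydraulic gradient i = (101.82 − 100.01) / 151 = 1.81 / 151 = 0.01199
t = 8.92 years = 3256 d
v = L / t = 171 / 3256 = 0.05252 m/d
K = v · n / i = 0.05252 × 0.34 / 0.01199 = 1.49 m/d

1.49 m/d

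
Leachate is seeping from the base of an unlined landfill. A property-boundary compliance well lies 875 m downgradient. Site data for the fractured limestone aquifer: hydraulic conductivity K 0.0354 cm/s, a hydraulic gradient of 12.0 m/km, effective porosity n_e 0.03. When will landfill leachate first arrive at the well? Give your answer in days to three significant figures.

K = 0.0354 cm/s × 864 = 30.59 m/d
Specific discharge q = 30.59 × 0.012 = 0.3670 m/d
Average linear velocity = 0.3670 / 0.03 = 12.23 m/d
t = L / v = 875 / 12.23 = 71.52 d

71.5 days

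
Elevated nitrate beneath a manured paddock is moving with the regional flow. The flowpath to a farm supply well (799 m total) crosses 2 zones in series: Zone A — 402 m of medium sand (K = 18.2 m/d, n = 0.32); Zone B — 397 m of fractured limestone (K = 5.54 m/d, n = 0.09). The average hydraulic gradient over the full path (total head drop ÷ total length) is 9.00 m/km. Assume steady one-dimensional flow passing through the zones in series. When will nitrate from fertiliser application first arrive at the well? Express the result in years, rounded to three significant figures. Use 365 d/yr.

Steady 1-D flow in series ⇒ the Darcy flux q is identical in every zone and the zone head losses add (resistances L/K in series).
Σ(L/K) = 402/18.2 + 397/5.54 = 22.09 + 71.66 = 93.75 d
K_eq = L_total / Σ(L/K) = 799 / 93.75 = 8.523 m/d
q = K_eq · i = 8.523 × 0.0090 = 0.07671 m/d (same in every zone)
Zone A: v = q/n = 0.07671/0.32 = 0.2397 m/d → t_A = 402/0.2397 = 1677 d
Zone B: v = q/n = 0.07671/0.09 = 0.8523 m/d → t_B = 397/0.8523 = 465.8 d
Total t = 1677 + 465.8 = 2143 d
   = 2143 / 365 = 5.87 yr

5.87 years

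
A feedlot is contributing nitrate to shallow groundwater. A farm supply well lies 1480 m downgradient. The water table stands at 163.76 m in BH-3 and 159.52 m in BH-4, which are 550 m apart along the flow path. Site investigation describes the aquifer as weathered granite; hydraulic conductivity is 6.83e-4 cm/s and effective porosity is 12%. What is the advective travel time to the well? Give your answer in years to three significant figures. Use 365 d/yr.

107 years

Hydraulic gradient i = (163.76 − 159.52) / 550 = 4.24 / 550 = 0.007709
K = 6.83e-4 cm/s × 864 = 0.5901 m/d
q = Ki = 0.5901 × 0.007709 = 0.004549 m/d
v_s = q/n_e = 0.004549/0.12 = 0.03791 m/d
t = L / v = 1480 / 0.03791 = 39040 d
   = 39040 / 365 = 107 yr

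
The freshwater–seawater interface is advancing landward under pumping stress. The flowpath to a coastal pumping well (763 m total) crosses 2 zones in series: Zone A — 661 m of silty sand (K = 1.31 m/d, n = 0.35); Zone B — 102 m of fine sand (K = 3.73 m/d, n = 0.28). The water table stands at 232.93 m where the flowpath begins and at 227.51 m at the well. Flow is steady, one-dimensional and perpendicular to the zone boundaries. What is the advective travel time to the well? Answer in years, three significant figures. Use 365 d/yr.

69.9 years

Total head drop ΔH = 232.93 − 227.51 = 5.42 m
Steady 1-D flow in series ⇒ the Darcy flux q is identical in every zone and the zone head losses add (resistances L/K in series).
Σ(L/K) = 661/1.31 + 102/3.73 = 504.6 + 27.35 = 531.9 d
q = ΔH / Σ(L/K) = 5.42 / 531.9 = 0.01019 m/d (same in every zone)
Zone A: v = q/n = 0.01019/0.35 = 0.02911 m/d → t_A = 661/0.02911 = 22700 d
Zone B: v = q/n = 0.01019/0.28 = 0.03639 m/d → t_B = 102/0.03639 = 2803 d
Total t = 22700 + 2803 = 25510 d
   = 25510 / 365 = 69.9 yr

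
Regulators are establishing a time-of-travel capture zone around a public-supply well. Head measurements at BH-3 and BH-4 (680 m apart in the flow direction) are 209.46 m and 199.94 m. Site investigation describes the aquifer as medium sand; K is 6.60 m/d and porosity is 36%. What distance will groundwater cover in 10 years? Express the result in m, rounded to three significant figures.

937 m

Hydraulic gradient i = (209.46 − 199.94) / 680 = 9.52 / 680 = 0.01400
Specific discharge q = 6.60 × 0.01400 = 0.09240 m/d
Seepage velocity v = q / n = 0.09240 / 0.36 = 0.2567 m/d
T = 10 yr × 365 = 3650 d
L = v × T = 0.2567 × 3650 = 936.8 m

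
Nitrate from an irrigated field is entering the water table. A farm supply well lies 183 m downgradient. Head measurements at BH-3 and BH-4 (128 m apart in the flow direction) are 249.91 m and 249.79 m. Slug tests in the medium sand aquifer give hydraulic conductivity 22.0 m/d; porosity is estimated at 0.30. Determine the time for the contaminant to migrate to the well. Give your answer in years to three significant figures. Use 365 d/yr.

Hydraulic gradient i = (249.91 − 249.79) / 128 = 0.12 / 128 = 9.375e-4
Specific discharge q = 22.0 × 9.375e-4 = 0.02062 m/d
Seepage velocity v = q / n = 0.02062 / 0.30 = 0.06875 m/d
t = L / v = 183 / 0.06875 = 2662 d
   = 2662 / 365 = 7.29 yr

7.29 years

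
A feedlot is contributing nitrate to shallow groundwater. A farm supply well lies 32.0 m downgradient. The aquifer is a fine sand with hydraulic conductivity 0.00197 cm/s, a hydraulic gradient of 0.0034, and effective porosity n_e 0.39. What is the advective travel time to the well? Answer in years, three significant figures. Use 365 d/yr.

5.91 years

K = 0.00197 cm/s × 864 = 1.702 m/d
Darcy flux q = K·i = 1.702 × 0.0034 = 0.005787 m/d
Seepage velocity v = q / n = 0.005787 / 0.39 = 0.01484 m/d
t = L / v = 32.0 / 0.01484 = 2157 d
   = 2157 / 365 = 5.91 yr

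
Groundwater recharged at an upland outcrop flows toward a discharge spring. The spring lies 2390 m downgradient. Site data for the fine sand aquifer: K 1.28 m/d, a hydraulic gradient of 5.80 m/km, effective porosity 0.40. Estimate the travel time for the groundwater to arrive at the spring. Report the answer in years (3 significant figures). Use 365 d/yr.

Specific discharge q = 1.28 × 0.0058 = 0.007424 m/d
Average linear velocity = 0.007424 / 0.40 = 0.01856 m/d
t = L / v = 2390 / 0.01856 = 128800 d
   = 128800 / 365 = 353 yr

353 years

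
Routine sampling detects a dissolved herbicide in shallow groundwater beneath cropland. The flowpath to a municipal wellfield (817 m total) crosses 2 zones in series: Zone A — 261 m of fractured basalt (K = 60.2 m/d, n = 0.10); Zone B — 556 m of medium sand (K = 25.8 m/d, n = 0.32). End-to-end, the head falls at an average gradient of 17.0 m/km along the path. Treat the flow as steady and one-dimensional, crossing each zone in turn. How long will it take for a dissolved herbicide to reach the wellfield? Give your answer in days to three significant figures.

380 days

Continuity: the same q passes through each zone, so ΔH = q·Σ(L_j/K_j) — the zones act as resistances in series.
Σ(L/K) = 261/60.2 + 556/25.8 = 4.336 + 21.55 = 25.89 d
K_eq = L_total / Σ(L/K) = 817 / 25.89 = 31.56 m/d
q = K_eq · i = 31.56 × 0.017 = 0.5365 m/d (same in every zone)
Zone A: v = q/n = 0.5365/0.10 = 5.365 m/d → t_A = 261/5.365 = 48.64 d
Zone B: v = q/n = 0.5365/0.32 = 1.677 m/d → t_B = 556/1.677 = 331.6 d
Total t = 48.64 + 331.6 = 380.2 d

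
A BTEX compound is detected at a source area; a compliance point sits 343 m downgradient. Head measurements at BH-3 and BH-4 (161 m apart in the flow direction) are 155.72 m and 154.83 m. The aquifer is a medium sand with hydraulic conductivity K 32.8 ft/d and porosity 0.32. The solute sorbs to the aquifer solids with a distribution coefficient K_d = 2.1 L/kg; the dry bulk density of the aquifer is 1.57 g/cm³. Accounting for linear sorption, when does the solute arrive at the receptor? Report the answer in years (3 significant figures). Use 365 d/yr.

Hydraulic gradient i = (155.72 − 154.83) / 161 = 0.89 / 161 = 0.005528
K = 32.8 ft/d × 0.3048 = 9.997 m/d
q = Ki = 9.997 × 0.005528 = 0.05527 m/d
v = Ki/n = 9.997·0.005528/0.32 = 0.1727 m/d
Retardation R = 1 + ρ_b·K_d/n = 1 + 1.57×2.1/0.32 = 11.30
Contaminant velocity v_c = v/R = 0.1727/11.30 = 0.01528 m/d
t = L/v_c = 343/0.01528 = 22450 d
   = 22450/365 = 61.5 yr

61.5 years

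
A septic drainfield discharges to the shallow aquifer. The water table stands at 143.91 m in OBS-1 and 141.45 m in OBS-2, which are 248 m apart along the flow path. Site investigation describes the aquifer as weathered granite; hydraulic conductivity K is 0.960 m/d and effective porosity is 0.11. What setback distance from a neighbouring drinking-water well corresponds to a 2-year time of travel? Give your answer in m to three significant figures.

Hydraulic gradient i = (143.91 − 141.45) / 248 = 2.46 / 248 = 0.009919
Specific discharge q = 0.960 × 0.009919 = 0.009523 m/d
v_s = q/n_e = 0.009523/0.11 = 0.08657 m/d
T = 2 yr × 365 = 730 d
L = v × T = 0.08657 × 730 = 63.20 m

63.2 m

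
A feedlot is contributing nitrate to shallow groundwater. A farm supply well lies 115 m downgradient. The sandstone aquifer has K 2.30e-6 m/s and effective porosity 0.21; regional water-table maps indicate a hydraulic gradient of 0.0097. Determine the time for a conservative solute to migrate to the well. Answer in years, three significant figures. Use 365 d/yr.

34.3 years

K = 2.30e-6 m/s × 86400 s/d = 0.1987 m/d
Darcy flux q = K·i = 0.1987 × 0.0097 = 0.001928 m/d
v = Ki/n = 0.1987·0.0097/0.21 = 0.009179 m/d
t = L / v = 115 / 0.009179 = 12530 d
   = 12530 / 365 = 34.3 yr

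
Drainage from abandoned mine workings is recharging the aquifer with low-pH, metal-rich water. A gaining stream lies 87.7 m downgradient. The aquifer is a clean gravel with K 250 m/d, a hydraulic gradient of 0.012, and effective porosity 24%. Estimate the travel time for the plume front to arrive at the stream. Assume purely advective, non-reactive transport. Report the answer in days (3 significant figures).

Specific discharge q = 250 × 0.012 = 3.000 m/d
v_s = q/n_e = 3.000/0.24 = 12.50 m/d
t = L / v = 87.7 / 12.50 = 7.016 d

7.02 days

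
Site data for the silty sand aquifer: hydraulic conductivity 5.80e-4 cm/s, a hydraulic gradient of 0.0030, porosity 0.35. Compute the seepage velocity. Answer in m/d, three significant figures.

K = 5.80e-4 cm/s × 864 = 0.5011 m/d
Specific discharge q = 0.5011 × 0.0030 = 0.001503 m/d
v = Ki/n = 0.5011·0.0030/0.35 = 0.004295 m/d

0.00430 m/d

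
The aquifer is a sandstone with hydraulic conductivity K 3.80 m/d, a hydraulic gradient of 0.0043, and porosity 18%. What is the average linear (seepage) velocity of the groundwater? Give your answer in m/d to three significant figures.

0.0908 m/d

Darcy flux q = K·i = 3.80 × 0.0043 = 0.01634 m/d
Average linear velocity = 0.01634 / 0.18 = 0.09078 m/d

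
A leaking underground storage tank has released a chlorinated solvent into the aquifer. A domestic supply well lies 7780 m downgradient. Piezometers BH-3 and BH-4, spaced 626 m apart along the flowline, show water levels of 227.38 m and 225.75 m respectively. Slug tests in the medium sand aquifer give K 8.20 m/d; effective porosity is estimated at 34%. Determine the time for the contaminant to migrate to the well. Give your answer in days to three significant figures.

124000 days

Hydraulic gradient i = (227.38 − 225.75) / 626 = 1.63 / 626 = 0.002604
Darcy flux q = K·i = 8.20 × 0.002604 = 0.02135 m/d
v = Ki/n = 8.20·0.002604/0.34 = 0.06280 m/d
t = L / v = 7780 / 0.06280 = 123900 d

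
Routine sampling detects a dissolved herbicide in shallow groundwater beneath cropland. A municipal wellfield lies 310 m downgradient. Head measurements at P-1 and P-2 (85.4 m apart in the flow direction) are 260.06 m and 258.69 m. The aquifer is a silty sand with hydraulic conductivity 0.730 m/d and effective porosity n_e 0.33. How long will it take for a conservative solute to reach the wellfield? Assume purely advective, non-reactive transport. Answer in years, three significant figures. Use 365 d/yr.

23.9 years

Hydraulic gradient i = (260.06 − 258.69) / 85.4 = 1.37 / 85.4 = 0.01604
q = Ki = 0.730 × 0.01604 = 0.01171 m/d
v_s = q/n_e = 0.01171/0.33 = 0.03549 m/d
t = L / v = 310 / 0.03549 = 8736 d
   = 8736 / 365 = 23.9 yr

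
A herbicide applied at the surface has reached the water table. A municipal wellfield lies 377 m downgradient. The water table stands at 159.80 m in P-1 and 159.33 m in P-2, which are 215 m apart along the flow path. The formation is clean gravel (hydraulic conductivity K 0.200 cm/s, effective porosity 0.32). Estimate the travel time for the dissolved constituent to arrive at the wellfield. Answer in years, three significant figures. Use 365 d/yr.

0.875 years

Hydraulic gradient i = (159.80 − 159.33) / 215 = 0.47 / 215 = 0.002186
K = 0.200 cm/s × 864 = 172.8 m/d
q = Ki = 172.8 × 0.002186 = 0.3777 m/d
v = Ki/n = 172.8·0.002186/0.32 = 1.180 m/d
t = L / v = 377 / 1.180 = 319.4 d
   = 319.4 / 365 = 0.875 yr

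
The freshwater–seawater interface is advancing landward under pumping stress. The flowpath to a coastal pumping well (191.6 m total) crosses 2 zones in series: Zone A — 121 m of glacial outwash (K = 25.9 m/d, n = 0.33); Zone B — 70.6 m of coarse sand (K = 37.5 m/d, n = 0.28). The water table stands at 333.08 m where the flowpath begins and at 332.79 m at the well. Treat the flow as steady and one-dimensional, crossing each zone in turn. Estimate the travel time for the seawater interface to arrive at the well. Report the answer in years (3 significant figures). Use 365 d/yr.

3.70 years

Total head drop ΔH = 333.08 − 332.79 = 0.29 m
Steady 1-D flow in series ⇒ the Darcy flux q is identical in every zone and the zone head losses add (resistances L/K in series).
Σ(L/K) = 121/25.9 + 70.6/37.5 = 4.672 + 1.883 = 6.554 d
q = ΔH / Σ(L/K) = 0.29 / 6.554 = 0.04424 m/d (same in every zone)
Zone A: v = q/n = 0.04424/0.33 = 0.1341 m/d → t_A = 121/0.1341 = 902.5 d
Zone B: v = q/n = 0.04424/0.28 = 0.1580 m/d → t_B = 70.6/0.1580 = 446.8 d
Total t = 902.5 + 446.8 = 1349 d
   = 1349 / 365 = 3.70 yr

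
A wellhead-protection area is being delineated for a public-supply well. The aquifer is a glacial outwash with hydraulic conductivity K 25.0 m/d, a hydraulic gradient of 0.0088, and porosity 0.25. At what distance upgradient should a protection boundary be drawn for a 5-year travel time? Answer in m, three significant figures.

1610 m

Darcy flux q = K·i = 25.0 × 0.0088 = 0.2200 m/d
Average linear velocity = 0.2200 / 0.25 = 0.8800 m/d
T = 5 yr × 365 = 1825 d
L = v × T = 0.8800 × 1825 = 1606 m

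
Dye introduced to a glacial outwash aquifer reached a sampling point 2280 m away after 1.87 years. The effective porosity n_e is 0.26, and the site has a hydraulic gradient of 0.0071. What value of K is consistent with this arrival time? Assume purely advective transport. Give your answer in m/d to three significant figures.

122 m/d

t = 1.87 years = 682.6 d
v = L / t = 2280 / 682.6 = 3.340 m/d
K = v · n / i = 3.340 × 0.26 / 0.0071 = 122 m/d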